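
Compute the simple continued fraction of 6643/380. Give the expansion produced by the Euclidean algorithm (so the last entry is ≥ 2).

6643 = 17×380 + 183
380 = 2×183 + 14
183 = 13×14 + 1
14 = 14×1 + 0  (stop)
So 6643/380 = [17; 2, 13, 14].

[17; 2, 13, 14]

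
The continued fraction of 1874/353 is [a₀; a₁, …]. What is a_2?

1874 = 5·353 + 109   →  a_0 = 5
353 = 3·109 + 26   →  a_1 = 3
109 = 4·26 + 5   →  a_2 = 4

4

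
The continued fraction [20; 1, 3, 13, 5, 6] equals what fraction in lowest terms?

34598/1667

Using pₖ = aₖpₖ₋₁ + pₖ₋₂ and qₖ = aₖqₖ₋₁ + qₖ₋₂:
  k=0: a=20, p=20, q=1
  k=1: a=1, p=21, q=1
  k=2: a=3, p=83, q=4
  k=3: a=13, p=1100, q=53
  k=4: a=5, p=5583, q=269
  k=5: a=6, p=34598, q=1667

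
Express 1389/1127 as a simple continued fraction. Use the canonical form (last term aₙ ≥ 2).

1389 = 1*1127 + 262
1127 = 4*262 + 79
262 = 3*79 + 25
79 = 3*25 + 4
25 = 6*4 + 1
4 = 4*1 + 0  (stop)
So 1389/1127 = [1; 4, 3, 3, 6, 4].

[1; 4, 3, 3, 6, 4]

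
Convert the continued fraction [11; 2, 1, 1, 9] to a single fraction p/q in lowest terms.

547/48

Fold from the inside: start with 9/1.
  1 + 1/9 = 10/9
  1 + 9/10 = 19/10
  2 + 10/19 = 48/19
  11 + 19/48 = 547/48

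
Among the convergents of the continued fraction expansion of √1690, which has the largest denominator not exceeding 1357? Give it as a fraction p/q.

√1690 = [41; 9, 8, 9, 82, …] (period length 4).
Convergents:
  p_0/q_0 = 41/1
  p_1/q_1 = 370/9
  p_2/q_2 = 3001/73
  p_3/q_3 = 27379/666
  p_4/q_4 = 2248079/54685
q_3 = 666 ≤ 1357 < 54685 = q_4, so the answer is 27379/666.

27379/666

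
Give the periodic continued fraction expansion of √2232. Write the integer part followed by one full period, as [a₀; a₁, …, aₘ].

[47; 4, 10, 4, 94]

a₀ = ⌊√2232⌋ = 47.
With m₀=0, d₀=1 and mₖ₊₁ = dₖaₖ − mₖ, dₖ₊₁ = (n − mₖ₊₁²)/dₖ, aₖ₊₁ = ⌊(a₀+mₖ₊₁)/dₖ₊₁⌋:
  k=1: m=47, d=23, a=4
  k=2: m=45, d=9, a=10
  k=3: m=45, d=23, a=4
  k=4: m=47, d=1, a=94
d=1 and a=2a₀=94 at k=4, so the next step gives (m, d) = (47, 23) again — its k=1 value — and the period has length 4.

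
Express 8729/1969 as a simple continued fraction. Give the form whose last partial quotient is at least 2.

[4; 2, 3, 4, 9, 7]

8729 = 4·1969 + 853
1969 = 2·853 + 263
853 = 3·263 + 64
263 = 4·64 + 7
64 = 9·7 + 1
7 = 7·1 + 0  (stop)
So 8729/1969 = [4; 2, 3, 4, 9, 7].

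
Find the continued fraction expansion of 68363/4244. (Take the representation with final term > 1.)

68363 = 16×4244 + 459
4244 = 9×459 + 113
459 = 4×113 + 7
113 = 16×7 + 1
7 = 7×1 + 0  (stop)
So 68363/4244 = [16; 9, 4, 16, 7].

[16; 9, 4, 16, 7]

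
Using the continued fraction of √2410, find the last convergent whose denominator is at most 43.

√2410 = [49; 10, 1, 8, 1, 10, 98, …] (period length 6).
Convergents:
  p_0/q_0 = 49/1
  p_1/q_1 = 491/10
  p_2/q_2 = 540/11
  p_3/q_3 = 4811/98
q_2 = 11 ≤ 43 < 98 = q_3, so the answer is 540/11.

540/11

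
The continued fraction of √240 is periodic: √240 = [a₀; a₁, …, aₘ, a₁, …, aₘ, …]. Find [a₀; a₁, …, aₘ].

a₀ = ⌊√240⌋ = 15.
With m₀=0, d₀=1 and mₖ₊₁ = dₖaₖ − mₖ, dₖ₊₁ = (n − mₖ₊₁²)/dₖ, aₖ₊₁ = ⌊(a₀+mₖ₊₁)/dₖ₊₁⌋:
  k=1: m=15, d=15, a=2
  k=2: m=15, d=1, a=30
d=1 and a=2a₀=30 at k=2, so the next step gives (m, d) = (15, 15) again — its k=1 value — and the period has length 2.

[15; 2, 30]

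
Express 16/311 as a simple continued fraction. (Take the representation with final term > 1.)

[0; 19, 2, 3, 2]

16 = 0*311 + 16
311 = 19*16 + 7
16 = 2*7 + 2
7 = 3*2 + 1
2 = 2*1 + 0  (stop)
So 16/311 = [0; 19, 2, 3, 2].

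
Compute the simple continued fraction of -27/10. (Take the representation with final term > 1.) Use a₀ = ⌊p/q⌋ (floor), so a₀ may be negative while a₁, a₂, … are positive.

-27 = -3*10 + 3
10 = 3*3 + 1
3 = 3*1 + 0  (stop)
So -27/10 = [-3; 3, 3].

[-3; 3, 3]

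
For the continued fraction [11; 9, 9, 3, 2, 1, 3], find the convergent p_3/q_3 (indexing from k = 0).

2833/255

Using pₖ = aₖpₖ₋₁ + pₖ₋₂, qₖ = aₖqₖ₋₁ + qₖ₋₂ (with p₋₁=1, p₋₂=0, q₋₁=0, q₋₂=1):
  k=0: a=11, p=11, q=1
  k=1: a=9, p=100, q=9
  k=2: a=9, p=911, q=82
  k=3: a=3, p=2833, q=255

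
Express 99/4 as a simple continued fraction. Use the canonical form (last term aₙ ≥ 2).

[24; 1, 3]

99 = 24*4 + 3
4 = 1*3 + 1
3 = 3*1 + 0  (stop)
So 99/4 = [24; 1, 3].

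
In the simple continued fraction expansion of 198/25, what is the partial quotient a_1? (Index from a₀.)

198 = 7·25 + 23   →  a_0 = 7
25 = 1·23 + 2   →  a_1 = 1

1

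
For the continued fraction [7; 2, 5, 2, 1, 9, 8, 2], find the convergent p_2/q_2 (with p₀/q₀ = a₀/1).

Using pₖ = aₖpₖ₋₁ + pₖ₋₂, qₖ = aₖqₖ₋₁ + qₖ₋₂ (with p₋₁=1, p₋₂=0, q₋₁=0, q₋₂=1):
  k=0: a=7, p=7, q=1
  k=1: a=2, p=15, q=2
  k=2: a=5, p=82, q=11

82/11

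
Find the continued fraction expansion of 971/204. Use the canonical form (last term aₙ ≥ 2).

[4; 1, 3, 6, 8]

971 = 4·204 + 155
204 = 1·155 + 49
155 = 3·49 + 8
49 = 6·8 + 1
8 = 8·1 + 0  (stop)
So 971/204 = [4; 1, 3, 6, 8].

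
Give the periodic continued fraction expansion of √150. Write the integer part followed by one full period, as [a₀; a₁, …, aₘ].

a₀ = ⌊√150⌋ = 12.
With m₀=0, d₀=1 and mₖ₊₁ = dₖaₖ − mₖ, dₖ₊₁ = (n − mₖ₊₁²)/dₖ, aₖ₊₁ = ⌊(a₀+mₖ₊₁)/dₖ₊₁⌋:
  k=1: m=12, d=6, a=4
  k=2: m=12, d=1, a=24
d=1 and a=2a₀=24 at k=2, so the next step gives (m, d) = (12, 6) again — its k=1 value — and the period has length 2.

[12; 4, 24]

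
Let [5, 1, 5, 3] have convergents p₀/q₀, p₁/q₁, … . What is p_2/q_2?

Using pₖ = aₖpₖ₋₁ + pₖ₋₂, qₖ = aₖqₖ₋₁ + qₖ₋₂ (with p₋₁=1, p₋₂=0, q₋₁=0, q₋₂=1):
  k=0: a=5, p=5, q=1
  k=1: a=1, p=6, q=1
  k=2: a=5, p=35, q=6

35/6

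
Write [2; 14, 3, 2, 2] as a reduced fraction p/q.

Using pₖ = aₖpₖ₋₁ + pₖ₋₂ and qₖ = aₖqₖ₋₁ + qₖ₋₂:
  k=0: a=2, p=2, q=1
  k=1: a=14, p=29, q=14
  k=2: a=3, p=89, q=43
  k=3: a=2, p=207, q=100
  k=4: a=2, p=503, q=243

503/243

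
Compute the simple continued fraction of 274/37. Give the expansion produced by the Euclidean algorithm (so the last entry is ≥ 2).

[7; 2, 2, 7]

274 = 7*37 + 15
37 = 2*15 + 7
15 = 2*7 + 1
7 = 7*1 + 0  (stop)
So 274/37 = [7; 2, 2, 7].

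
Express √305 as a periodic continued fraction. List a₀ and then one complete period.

[17; 2, 6, 2, 34]

a₀ = ⌊√305⌋ = 17.
With m₀=0, d₀=1 and mₖ₊₁ = dₖaₖ − mₖ, dₖ₊₁ = (n − mₖ₊₁²)/dₖ, aₖ₊₁ = ⌊(a₀+mₖ₊₁)/dₖ₊₁⌋:
  k=1: m=17, d=16, a=2
  k=2: m=15, d=5, a=6
  k=3: m=15, d=16, a=2
  k=4: m=17, d=1, a=34
d=1 and a=2a₀=34 at k=4, so the next step gives (m, d) = (17, 16) again — its k=1 value — and the period has length 4.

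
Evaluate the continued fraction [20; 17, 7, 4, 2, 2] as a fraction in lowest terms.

Fold from the inside: start with 2/1.
  2 + 1/2 = 5/2
  4 + 2/5 = 22/5
  7 + 5/22 = 159/22
  17 + 22/159 = 2725/159
  20 + 159/2725 = 54659/2725

54659/2725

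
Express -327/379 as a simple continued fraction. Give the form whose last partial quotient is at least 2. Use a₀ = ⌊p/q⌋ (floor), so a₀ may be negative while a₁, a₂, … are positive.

[-1; 7, 3, 2, 7]

-327 = -1·379 + 52
379 = 7·52 + 15
52 = 3·15 + 7
15 = 2·7 + 1
7 = 7·1 + 0  (stop)
So -327/379 = [-1; 7, 3, 2, 7].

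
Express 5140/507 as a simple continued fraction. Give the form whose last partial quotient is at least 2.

5140 = 10*507 + 70
507 = 7*70 + 17
70 = 4*17 + 2
17 = 8*2 + 1
2 = 2*1 + 0  (stop)
So 5140/507 = [10; 7, 4, 8, 2].

[10; 7, 4, 8, 2]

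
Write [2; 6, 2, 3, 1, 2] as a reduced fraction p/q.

Fold from the inside: start with 2/1.
  1 + 1/2 = 3/2
  3 + 2/3 = 11/3
  2 + 3/11 = 25/11
  6 + 11/25 = 161/25
  2 + 25/161 = 347/161

347/161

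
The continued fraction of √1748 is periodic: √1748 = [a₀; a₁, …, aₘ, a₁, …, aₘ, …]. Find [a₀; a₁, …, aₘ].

[41; 1, 4, 4, 4, 1, 82]

a₀ = ⌊√1748⌋ = 41.
With m₀=0, d₀=1 and mₖ₊₁ = dₖaₖ − mₖ, dₖ₊₁ = (n − mₖ₊₁²)/dₖ, aₖ₊₁ = ⌊(a₀+mₖ₊₁)/dₖ₊₁⌋:
  k=1: m=41, d=67, a=1
  k=2: m=26, d=16, a=4
  k=3: m=38, d=19, a=4
  k=4: m=38, d=16, a=4
  k=5: m=26, d=67, a=1
  k=6: m=41, d=1, a=82
d=1 and a=2a₀=82 at k=6, so the next step gives (m, d) = (41, 67) again — its k=1 value — and the period has length 6.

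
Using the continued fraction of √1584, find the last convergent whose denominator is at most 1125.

√1584 = [39; 1, 3, 1, 78, …] (period length 4).
Convergents:
  p_0/q_0 = 39/1
  p_1/q_1 = 40/1
  p_2/q_2 = 159/4
  p_3/q_3 = 199/5
  p_4/q_4 = 15681/394
  p_5/q_5 = 15880/399
  p_6/q_6 = 63321/1591
q_5 = 399 ≤ 1125 < 1591 = q_6, so the answer is 15880/399.

15880/399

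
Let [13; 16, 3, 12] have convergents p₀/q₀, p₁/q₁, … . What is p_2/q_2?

Using pₖ = aₖpₖ₋₁ + pₖ₋₂, qₖ = aₖqₖ₋₁ + qₖ₋₂ (with p₋₁=1, p₋₂=0, q₋₁=0, q₋₂=1):
  k=0: a=13, p=13, q=1
  k=1: a=16, p=209, q=16
  k=2: a=3, p=640, q=49

640/49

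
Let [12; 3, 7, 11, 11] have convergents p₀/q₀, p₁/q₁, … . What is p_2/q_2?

Using pₖ = aₖpₖ₋₁ + pₖ₋₂, qₖ = aₖqₖ₋₁ + qₖ₋₂ (with p₋₁=1, p₋₂=0, q₋₁=0, q₋₂=1):
  k=0: a=12, p=12, q=1
  k=1: a=3, p=37, q=3
  k=2: a=7, p=271, q=22

271/22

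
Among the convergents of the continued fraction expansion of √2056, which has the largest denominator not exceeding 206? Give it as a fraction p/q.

√2056 = [45; 2, 1, 10, 1, 2, 90, …] (period length 6).
Convergents:
  p_0/q_0 = 45/1
  p_1/q_1 = 91/2
  p_2/q_2 = 136/3
  p_3/q_3 = 1451/32
  p_4/q_4 = 1587/35
  p_5/q_5 = 4625/102
  p_6/q_6 = 417837/9215
q_5 = 102 ≤ 206 < 9215 = q_6, so the answer is 4625/102.

4625/102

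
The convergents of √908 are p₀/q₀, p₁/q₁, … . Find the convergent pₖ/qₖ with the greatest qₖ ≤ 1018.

√908 = [30; 7, 1, 1, 14, 1, 1, 7, 60, …] (period length 8).
Convergents:
  p_0/q_0 = 30/1
  p_1/q_1 = 211/7
  p_2/q_2 = 241/8
  p_3/q_3 = 452/15
  p_4/q_4 = 6569/218
  p_5/q_5 = 7021/233
  p_6/q_6 = 13590/451
  p_7/q_7 = 102151/3390
q_6 = 451 ≤ 1018 < 3390 = q_7, so the answer is 13590/451.

13590/451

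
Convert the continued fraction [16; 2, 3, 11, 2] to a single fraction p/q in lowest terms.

Using pₖ = aₖpₖ₋₁ + pₖ₋₂ and qₖ = aₖqₖ₋₁ + qₖ₋₂:
  k=0: a=16, p=16, q=1
  k=1: a=2, p=33, q=2
  k=2: a=3, p=115, q=7
  k=3: a=11, p=1298, q=79
  k=4: a=2, p=2711, q=165

2711/165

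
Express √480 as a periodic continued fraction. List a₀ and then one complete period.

a₀ = ⌊√480⌋ = 21.
With m₀=0, d₀=1 and mₖ₊₁ = dₖaₖ − mₖ, dₖ₊₁ = (n − mₖ₊₁²)/dₖ, aₖ₊₁ = ⌊(a₀+mₖ₊₁)/dₖ₊₁⌋:
  k=1: m=21, d=39, a=1
  k=2: m=18, d=4, a=9
  k=3: m=18, d=39, a=1
  k=4: m=21, d=1, a=42
d=1 and a=2a₀=42 at k=4, so the next step gives (m, d) = (21, 39) again — its k=1 value — and the period has length 4.

[21; 1, 9, 1, 42]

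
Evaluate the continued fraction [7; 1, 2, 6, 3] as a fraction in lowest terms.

Fold from the inside: start with 3/1.
  6 + 1/3 = 19/3
  2 + 3/19 = 41/19
  1 + 19/41 = 60/41
  7 + 41/60 = 461/60

461/60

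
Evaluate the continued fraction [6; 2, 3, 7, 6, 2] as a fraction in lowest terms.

4354/677

Fold from the inside: start with 2/1.
  6 + 1/2 = 13/2
  7 + 2/13 = 93/13
  3 + 13/93 = 292/93
  2 + 93/292 = 677/292
  6 + 292/677 = 4354/677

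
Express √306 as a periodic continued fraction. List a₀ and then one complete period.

[17; 2, 34]

a₀ = ⌊√306⌋ = 17.
With m₀=0, d₀=1 and mₖ₊₁ = dₖaₖ − mₖ, dₖ₊₁ = (n − mₖ₊₁²)/dₖ, aₖ₊₁ = ⌊(a₀+mₖ₊₁)/dₖ₊₁⌋:
  k=1: m=17, d=17, a=2
  k=2: m=17, d=1, a=34
d=1 and a=2a₀=34 at k=2, so the next step gives (m, d) = (17, 17) again — its k=1 value — and the period has length 2.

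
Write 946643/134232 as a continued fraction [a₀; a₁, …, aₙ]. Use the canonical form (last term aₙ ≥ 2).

946643 = 7·134232 + 7019
134232 = 19·7019 + 871
7019 = 8·871 + 51
871 = 17·51 + 4
51 = 12·4 + 3
4 = 1·3 + 1
3 = 3·1 + 0  (stop)
So 946643/134232 = [7; 19, 8, 17, 12, 1, 3].

[7; 19, 8, 17, 12, 1, 3]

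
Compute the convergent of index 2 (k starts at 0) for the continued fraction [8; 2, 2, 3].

Using pₖ = aₖpₖ₋₁ + pₖ₋₂, qₖ = aₖqₖ₋₁ + qₖ₋₂ (with p₋₁=1, p₋₂=0, q₋₁=0, q₋₂=1):
  k=0: a=8, p=8, q=1
  k=1: a=2, p=17, q=2
  k=2: a=2, p=42, q=5

42/5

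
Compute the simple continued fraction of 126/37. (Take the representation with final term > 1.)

126 = 3·37 + 15
37 = 2·15 + 7
15 = 2·7 + 1
7 = 7·1 + 0  (stop)
So 126/37 = [3; 2, 2, 7].

[3; 2, 2, 7]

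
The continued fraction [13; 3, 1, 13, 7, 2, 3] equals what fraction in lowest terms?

38279/2888

Fold from the inside: start with 3/1.
  2 + 1/3 = 7/3
  7 + 3/7 = 52/7
  13 + 7/52 = 683/52
  1 + 52/683 = 735/683
  3 + 683/735 = 2888/735
  13 + 735/2888 = 38279/2888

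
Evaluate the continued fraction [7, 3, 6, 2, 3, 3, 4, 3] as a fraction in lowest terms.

Fold from the inside: start with 3/1.
  4 + 1/3 = 13/3
  3 + 3/13 = 42/13
  3 + 13/42 = 139/42
  2 + 42/139 = 320/139
  6 + 139/320 = 2059/320
  3 + 320/2059 = 6497/2059
  7 + 2059/6497 = 47538/6497

47538/6497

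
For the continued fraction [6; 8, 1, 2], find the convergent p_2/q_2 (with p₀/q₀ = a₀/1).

Using pₖ = aₖpₖ₋₁ + pₖ₋₂, qₖ = aₖqₖ₋₁ + qₖ₋₂ (with p₋₁=1, p₋₂=0, q₋₁=0, q₋₂=1):
  k=0: a=6, p=6, q=1
  k=1: a=8, p=49, q=8
  k=2: a=1, p=55, q=9

55/9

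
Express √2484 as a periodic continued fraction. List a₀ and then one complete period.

a₀ = ⌊√2484⌋ = 49.
With m₀=0, d₀=1 and mₖ₊₁ = dₖaₖ − mₖ, dₖ₊₁ = (n − mₖ₊₁²)/dₖ, aₖ₊₁ = ⌊(a₀+mₖ₊₁)/dₖ₊₁⌋:
  k=1: m=49, d=83, a=1
  k=2: m=34, d=16, a=5
  k=3: m=46, d=23, a=4
  k=4: m=46, d=16, a=5
  k=5: m=34, d=83, a=1
  k=6: m=49, d=1, a=98
d=1 and a=2a₀=98 at k=6, so the next step gives (m, d) = (49, 83) again — its k=1 value — and the period has length 6.

[49; 1, 5, 4, 5, 1, 98]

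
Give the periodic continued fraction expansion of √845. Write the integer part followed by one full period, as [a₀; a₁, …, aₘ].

[29; 14, 1, 1, 14, 58]

a₀ = ⌊√845⌋ = 29.
With m₀=0, d₀=1 and mₖ₊₁ = dₖaₖ − mₖ, dₖ₊₁ = (n − mₖ₊₁²)/dₖ, aₖ₊₁ = ⌊(a₀+mₖ₊₁)/dₖ₊₁⌋:
  k=1: m=29, d=4, a=14
  k=2: m=27, d=29, a=1
  k=3: m=2, d=29, a=1
  k=4: m=27, d=4, a=14
  k=5: m=29, d=1, a=58
d=1 and a=2a₀=58 at k=5, so the next step gives (m, d) = (29, 4) again — its k=1 value — and the period has length 5.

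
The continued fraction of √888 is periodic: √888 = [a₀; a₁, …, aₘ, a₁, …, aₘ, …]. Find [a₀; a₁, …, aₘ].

a₀ = ⌊√888⌋ = 29.
With m₀=0, d₀=1 and mₖ₊₁ = dₖaₖ − mₖ, dₖ₊₁ = (n − mₖ₊₁²)/dₖ, aₖ₊₁ = ⌊(a₀+mₖ₊₁)/dₖ₊₁⌋:
  k=1: m=29, d=47, a=1
  k=2: m=18, d=12, a=3
  k=3: m=18, d=47, a=1
  k=4: m=29, d=1, a=58
d=1 and a=2a₀=58 at k=4, so the next step gives (m, d) = (29, 47) again — its k=1 value — and the period has length 4.

[29; 1, 3, 1, 58]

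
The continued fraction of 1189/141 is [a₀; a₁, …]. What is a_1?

1189 = 8·141 + 61   →  a_0 = 8
141 = 2·61 + 19   →  a_1 = 2

2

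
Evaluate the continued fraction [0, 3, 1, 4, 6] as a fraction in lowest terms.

Fold from the inside: start with 6/1.
  4 + 1/6 = 25/6
  1 + 6/25 = 31/25
  3 + 25/31 = 118/31
  0 + 31/118 = 31/118

31/118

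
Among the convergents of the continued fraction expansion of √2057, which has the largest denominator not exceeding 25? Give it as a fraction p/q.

√2057 = [45; 2, 1, 4, 1, 2, 90, …] (period length 6).
Convergents:
  p_0/q_0 = 45/1
  p_1/q_1 = 91/2
  p_2/q_2 = 136/3
  p_3/q_3 = 635/14
  p_4/q_4 = 771/17
  p_5/q_5 = 2177/48
q_4 = 17 ≤ 25 < 48 = q_5, so the answer is 771/17.

771/17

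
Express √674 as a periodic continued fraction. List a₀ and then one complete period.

[25; 1, 24, 1, 50]

a₀ = ⌊√674⌋ = 25.
With m₀=0, d₀=1 and mₖ₊₁ = dₖaₖ − mₖ, dₖ₊₁ = (n − mₖ₊₁²)/dₖ, aₖ₊₁ = ⌊(a₀+mₖ₊₁)/dₖ₊₁⌋:
  k=1: m=25, d=49, a=1
  k=2: m=24, d=2, a=24
  k=3: m=24, d=49, a=1
  k=4: m=25, d=1, a=50
d=1 and a=2a₀=50 at k=4, so the next step gives (m, d) = (25, 49) again — its k=1 value — and the period has length 4.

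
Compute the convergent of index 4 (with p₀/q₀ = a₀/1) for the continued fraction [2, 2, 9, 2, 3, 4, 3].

Using pₖ = aₖpₖ₋₁ + pₖ₋₂, qₖ = aₖqₖ₋₁ + qₖ₋₂ (with p₋₁=1, p₋₂=0, q₋₁=0, q₋₂=1):
  k=0: a=2, p=2, q=1
  k=1: a=2, p=5, q=2
  k=2: a=9, p=47, q=19
  k=3: a=2, p=99, q=40
  k=4: a=3, p=344, q=139

344/139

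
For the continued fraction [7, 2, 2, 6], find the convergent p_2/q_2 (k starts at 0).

37/5

Using pₖ = aₖpₖ₋₁ + pₖ₋₂, qₖ = aₖqₖ₋₁ + qₖ₋₂ (with p₋₁=1, p₋₂=0, q₋₁=0, q₋₂=1):
  k=0: a=7, p=7, q=1
  k=1: a=2, p=15, q=2
  k=2: a=2, p=37, q=5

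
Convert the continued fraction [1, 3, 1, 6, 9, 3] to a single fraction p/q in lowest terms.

Using pₖ = aₖpₖ₋₁ + pₖ₋₂ and qₖ = aₖqₖ₋₁ + qₖ₋₂:
  k=0: a=1, p=1, q=1
  k=1: a=3, p=4, q=3
  k=2: a=1, p=5, q=4
  k=3: a=6, p=34, q=27
  k=4: a=9, p=311, q=247
  k=5: a=3, p=967, q=768

967/768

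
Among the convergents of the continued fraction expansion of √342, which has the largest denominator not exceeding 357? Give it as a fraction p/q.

√342 = [18; 2, 36, …] (period length 2).
Convergents:
  p_0/q_0 = 18/1
  p_1/q_1 = 37/2
  p_2/q_2 = 1350/73
  p_3/q_3 = 2737/148
  p_4/q_4 = 99882/5401
q_3 = 148 ≤ 357 < 5401 = q_4, so the answer is 2737/148.

2737/148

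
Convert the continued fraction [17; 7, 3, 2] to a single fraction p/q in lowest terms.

874/51

Fold from the inside: start with 2/1.
  3 + 1/2 = 7/2
  7 + 2/7 = 51/7
  17 + 7/51 = 874/51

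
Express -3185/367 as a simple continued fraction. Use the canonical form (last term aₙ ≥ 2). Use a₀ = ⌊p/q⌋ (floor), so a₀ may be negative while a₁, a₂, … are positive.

[-9; 3, 9, 13]

-3185 = -9·367 + 118
367 = 3·118 + 13
118 = 9·13 + 1
13 = 13·1 + 0  (stop)
So -3185/367 = [-9; 3, 9, 13].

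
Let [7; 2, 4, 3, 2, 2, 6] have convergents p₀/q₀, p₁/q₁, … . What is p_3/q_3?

216/29

Using pₖ = aₖpₖ₋₁ + pₖ₋₂, qₖ = aₖqₖ₋₁ + qₖ₋₂ (with p₋₁=1, p₋₂=0, q₋₁=0, q₋₂=1):
  k=0: a=7, p=7, q=1
  k=1: a=2, p=15, q=2
  k=2: a=4, p=67, q=9
  k=3: a=3, p=216, q=29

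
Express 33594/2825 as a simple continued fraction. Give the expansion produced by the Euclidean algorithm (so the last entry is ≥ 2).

33594 = 11*2825 + 2519
2825 = 1*2519 + 306
2519 = 8*306 + 71
306 = 4*71 + 22
71 = 3*22 + 5
22 = 4*5 + 2
5 = 2*2 + 1
2 = 2*1 + 0  (stop)
So 33594/2825 = [11; 1, 8, 4, 3, 4, 2, 2].

[11; 1, 8, 4, 3, 4, 2, 2]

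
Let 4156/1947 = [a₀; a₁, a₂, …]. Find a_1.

4156 = 2·1947 + 262   →  a_0 = 2
1947 = 7·262 + 113   →  a_1 = 7

7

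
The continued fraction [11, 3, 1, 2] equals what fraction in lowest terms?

Using pₖ = aₖpₖ₋₁ + pₖ₋₂ and qₖ = aₖqₖ₋₁ + qₖ₋₂:
  k=0: a=11, p=11, q=1
  k=1: a=3, p=34, q=3
  k=2: a=1, p=45, q=4
  k=3: a=2, p=124, q=11

124/11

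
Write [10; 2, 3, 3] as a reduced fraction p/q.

240/23

Fold from the inside: start with 3/1.
  3 + 1/3 = 10/3
  2 + 3/10 = 23/10
  10 + 10/23 = 240/23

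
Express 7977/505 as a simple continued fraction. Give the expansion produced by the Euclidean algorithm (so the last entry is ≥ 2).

7977 = 15*505 + 402
505 = 1*402 + 103
402 = 3*103 + 93
103 = 1*93 + 10
93 = 9*10 + 3
10 = 3*3 + 1
3 = 3*1 + 0  (stop)
So 7977/505 = [15; 1, 3, 1, 9, 3, 3].

[15; 1, 3, 1, 9, 3, 3]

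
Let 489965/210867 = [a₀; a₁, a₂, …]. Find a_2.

489965 = 2·210867 + 68231   →  a_0 = 2
210867 = 3·68231 + 6174   →  a_1 = 3
68231 = 11·6174 + 317   →  a_2 = 11

11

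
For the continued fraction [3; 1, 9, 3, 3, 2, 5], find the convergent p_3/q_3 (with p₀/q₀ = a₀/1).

121/31

Using pₖ = aₖpₖ₋₁ + pₖ₋₂, qₖ = aₖqₖ₋₁ + qₖ₋₂ (with p₋₁=1, p₋₂=0, q₋₁=0, q₋₂=1):
  k=0: a=3, p=3, q=1
  k=1: a=1, p=4, q=1
  k=2: a=9, p=39, q=10
  k=3: a=3, p=121, q=31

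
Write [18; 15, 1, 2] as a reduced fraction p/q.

849/47

Fold from the inside: start with 2/1.
  1 + 1/2 = 3/2
  15 + 2/3 = 47/3
  18 + 3/47 = 849/47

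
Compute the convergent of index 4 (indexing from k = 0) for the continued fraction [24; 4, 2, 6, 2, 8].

3028/125

Using pₖ = aₖpₖ₋₁ + pₖ₋₂, qₖ = aₖqₖ₋₁ + qₖ₋₂ (with p₋₁=1, p₋₂=0, q₋₁=0, q₋₂=1):
  k=0: a=24, p=24, q=1
  k=1: a=4, p=97, q=4
  k=2: a=2, p=218, q=9
  k=3: a=6, p=1405, q=58
  k=4: a=2, p=3028, q=125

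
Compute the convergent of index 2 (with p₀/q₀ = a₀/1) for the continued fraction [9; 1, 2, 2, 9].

29/3

Using pₖ = aₖpₖ₋₁ + pₖ₋₂, qₖ = aₖqₖ₋₁ + qₖ₋₂ (with p₋₁=1, p₋₂=0, q₋₁=0, q₋₂=1):
  k=0: a=9, p=9, q=1
  k=1: a=1, p=10, q=1
  k=2: a=2, p=29, q=3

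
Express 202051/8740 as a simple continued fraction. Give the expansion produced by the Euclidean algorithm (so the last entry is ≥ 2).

[23; 8, 2, 10, 2, 7, 3]

202051 = 23·8740 + 1031
8740 = 8·1031 + 492
1031 = 2·492 + 47
492 = 10·47 + 22
47 = 2·22 + 3
22 = 7·3 + 1
3 = 3·1 + 0  (stop)
So 202051/8740 = [23; 8, 2, 10, 2, 7, 3].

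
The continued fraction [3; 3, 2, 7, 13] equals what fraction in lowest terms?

Fold from the inside: start with 13/1.
  7 + 1/13 = 92/13
  2 + 13/92 = 197/92
  3 + 92/197 = 683/197
  3 + 197/683 = 2246/683

2246/683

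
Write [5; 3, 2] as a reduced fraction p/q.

37/7

Fold from the inside: start with 2/1.
  3 + 1/2 = 7/2
  5 + 2/7 = 37/7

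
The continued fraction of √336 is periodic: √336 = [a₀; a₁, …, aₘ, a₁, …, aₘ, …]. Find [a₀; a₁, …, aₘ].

[18; 3, 36]

a₀ = ⌊√336⌋ = 18.
With m₀=0, d₀=1 and mₖ₊₁ = dₖaₖ − mₖ, dₖ₊₁ = (n − mₖ₊₁²)/dₖ, aₖ₊₁ = ⌊(a₀+mₖ₊₁)/dₖ₊₁⌋:
  k=1: m=18, d=12, a=3
  k=2: m=18, d=1, a=36
d=1 and a=2a₀=36 at k=2, so the next step gives (m, d) = (18, 12) again — its k=1 value — and the period has length 2.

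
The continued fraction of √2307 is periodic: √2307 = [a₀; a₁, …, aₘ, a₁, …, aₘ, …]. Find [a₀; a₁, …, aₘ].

[48; 32, 96]

a₀ = ⌊√2307⌋ = 48.
With m₀=0, d₀=1 and mₖ₊₁ = dₖaₖ − mₖ, dₖ₊₁ = (n − mₖ₊₁²)/dₖ, aₖ₊₁ = ⌊(a₀+mₖ₊₁)/dₖ₊₁⌋:
  k=1: m=48, d=3, a=32
  k=2: m=48, d=1, a=96
d=1 and a=2a₀=96 at k=2, so the next step gives (m, d) = (48, 3) again — its k=1 value — and the period has length 2.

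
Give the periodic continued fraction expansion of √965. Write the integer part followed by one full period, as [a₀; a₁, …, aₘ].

a₀ = ⌊√965⌋ = 31.
With m₀=0, d₀=1 and mₖ₊₁ = dₖaₖ − mₖ, dₖ₊₁ = (n − mₖ₊₁²)/dₖ, aₖ₊₁ = ⌊(a₀+mₖ₊₁)/dₖ₊₁⌋:
  k=1: m=31, d=4, a=15
  k=2: m=29, d=31, a=1
  k=3: m=2, d=31, a=1
  k=4: m=29, d=4, a=15
  k=5: m=31, d=1, a=62
d=1 and a=2a₀=62 at k=5, so the next step gives (m, d) = (31, 4) again — its k=1 value — and the period has length 5.

[31; 15, 1, 1, 15, 62]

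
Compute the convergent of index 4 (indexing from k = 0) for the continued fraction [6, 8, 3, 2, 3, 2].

1218/199

Using pₖ = aₖpₖ₋₁ + pₖ₋₂, qₖ = aₖqₖ₋₁ + qₖ₋₂ (with p₋₁=1, p₋₂=0, q₋₁=0, q₋₂=1):
  k=0: a=6, p=6, q=1
  k=1: a=8, p=49, q=8
  k=2: a=3, p=153, q=25
  k=3: a=2, p=355, q=58
  k=4: a=3, p=1218, q=199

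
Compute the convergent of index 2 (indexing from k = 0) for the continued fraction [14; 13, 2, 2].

Using pₖ = aₖpₖ₋₁ + pₖ₋₂, qₖ = aₖqₖ₋₁ + qₖ₋₂ (with p₋₁=1, p₋₂=0, q₋₁=0, q₋₂=1):
  k=0: a=14, p=14, q=1
  k=1: a=13, p=183, q=13
  k=2: a=2, p=380, q=27

380/27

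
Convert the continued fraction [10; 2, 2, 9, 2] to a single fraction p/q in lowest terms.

1030/99

Using pₖ = aₖpₖ₋₁ + pₖ₋₂ and qₖ = aₖqₖ₋₁ + qₖ₋₂:
  k=0: a=10, p=10, q=1
  k=1: a=2, p=21, q=2
  k=2: a=2, p=52, q=5
  k=3: a=9, p=489, q=47
  k=4: a=2, p=1030, q=99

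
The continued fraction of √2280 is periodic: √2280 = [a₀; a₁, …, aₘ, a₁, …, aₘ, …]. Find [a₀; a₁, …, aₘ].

[47; 1, 2, 1, 94]

a₀ = ⌊√2280⌋ = 47.
With m₀=0, d₀=1 and mₖ₊₁ = dₖaₖ − mₖ, dₖ₊₁ = (n − mₖ₊₁²)/dₖ, aₖ₊₁ = ⌊(a₀+mₖ₊₁)/dₖ₊₁⌋:
  k=1: m=47, d=71, a=1
  k=2: m=24, d=24, a=2
  k=3: m=24, d=71, a=1
  k=4: m=47, d=1, a=94
d=1 and a=2a₀=94 at k=4, so the next step gives (m, d) = (47, 71) again — its k=1 value — and the period has length 4.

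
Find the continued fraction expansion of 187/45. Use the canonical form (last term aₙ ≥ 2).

[4; 6, 2, 3]

187 = 4×45 + 7
45 = 6×7 + 3
7 = 2×3 + 1
3 = 3×1 + 0  (stop)
So 187/45 = [4; 6, 2, 3].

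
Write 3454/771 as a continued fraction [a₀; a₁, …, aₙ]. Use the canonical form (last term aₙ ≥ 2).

[4; 2, 11, 1, 14, 2]

3454 = 4*771 + 370
771 = 2*370 + 31
370 = 11*31 + 29
31 = 1*29 + 2
29 = 14*2 + 1
2 = 2*1 + 0  (stop)
So 3454/771 = [4; 2, 11, 1, 14, 2].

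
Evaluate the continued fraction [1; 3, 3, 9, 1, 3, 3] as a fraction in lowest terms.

1703/1309

Fold from the inside: start with 3/1.
  3 + 1/3 = 10/3
  1 + 3/10 = 13/10
  9 + 10/13 = 127/13
  3 + 13/127 = 394/127
  3 + 127/394 = 1309/394
  1 + 394/1309 = 1703/1309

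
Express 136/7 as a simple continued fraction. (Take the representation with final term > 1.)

136 = 19×7 + 3
7 = 2×3 + 1
3 = 3×1 + 0  (stop)
So 136/7 = [19; 2, 3].

[19; 2, 3]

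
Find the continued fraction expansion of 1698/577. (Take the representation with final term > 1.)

[2; 1, 16, 2, 16]

1698 = 2·577 + 544
577 = 1·544 + 33
544 = 16·33 + 16
33 = 2·16 + 1
16 = 16·1 + 0  (stop)
So 1698/577 = [2; 1, 16, 2, 16].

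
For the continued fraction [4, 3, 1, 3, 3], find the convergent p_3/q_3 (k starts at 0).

Using pₖ = aₖpₖ₋₁ + pₖ₋₂, qₖ = aₖqₖ₋₁ + qₖ₋₂ (with p₋₁=1, p₋₂=0, q₋₁=0, q₋₂=1):
  k=0: a=4, p=4, q=1
  k=1: a=3, p=13, q=3
  k=2: a=1, p=17, q=4
  k=3: a=3, p=64, q=15

64/15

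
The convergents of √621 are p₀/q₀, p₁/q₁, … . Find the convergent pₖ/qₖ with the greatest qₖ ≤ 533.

√621 = [24; 1, 11, 2, 11, 1, 48, …] (period length 6).
Convergents:
  p_0/q_0 = 24/1
  p_1/q_1 = 25/1
  p_2/q_2 = 299/12
  p_3/q_3 = 623/25
  p_4/q_4 = 7152/287
  p_5/q_5 = 7775/312
  p_6/q_6 = 380352/15263
q_5 = 312 ≤ 533 < 15263 = q_6, so the answer is 7775/312.

7775/312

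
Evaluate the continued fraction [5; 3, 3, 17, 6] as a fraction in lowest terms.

5555/1048

Fold from the inside: start with 6/1.
  17 + 1/6 = 103/6
  3 + 6/103 = 315/103
  3 + 103/315 = 1048/315
  5 + 315/1048 = 5555/1048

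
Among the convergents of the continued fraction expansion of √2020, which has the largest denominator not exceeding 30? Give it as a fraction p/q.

√2020 = [44; 1, 16, 1, 88, …] (period length 4).
Convergents:
  p_0/q_0 = 44/1
  p_1/q_1 = 45/1
  p_2/q_2 = 764/17
  p_3/q_3 = 809/18
  p_4/q_4 = 71956/1601
q_3 = 18 ≤ 30 < 1601 = q_4, so the answer is 809/18.

809/18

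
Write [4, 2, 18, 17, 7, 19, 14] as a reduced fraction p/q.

Using pₖ = aₖpₖ₋₁ + pₖ₋₂ and qₖ = aₖqₖ₋₁ + qₖ₋₂:
  k=0: a=4, p=4, q=1
  k=1: a=2, p=9, q=2
  k=2: a=18, p=166, q=37
  k=3: a=17, p=2831, q=631
  k=4: a=7, p=19983, q=4454
  k=5: a=19, p=382508, q=85257
  k=6: a=14, p=5375095, q=1198052

5375095/1198052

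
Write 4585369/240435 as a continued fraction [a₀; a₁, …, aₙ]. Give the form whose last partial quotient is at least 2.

[19; 14, 17, 2, 8, 11, 2, 2]

4585369 = 19*240435 + 17104
240435 = 14*17104 + 979
17104 = 17*979 + 461
979 = 2*461 + 57
461 = 8*57 + 5
57 = 11*5 + 2
5 = 2*2 + 1
2 = 2*1 + 0  (stop)
So 4585369/240435 = [19; 14, 17, 2, 8, 11, 2, 2].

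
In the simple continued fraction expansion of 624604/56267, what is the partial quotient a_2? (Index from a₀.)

624604 = 11·56267 + 5667   →  a_0 = 11
56267 = 9·5667 + 5264   →  a_1 = 9
5667 = 1·5264 + 403   →  a_2 = 1

1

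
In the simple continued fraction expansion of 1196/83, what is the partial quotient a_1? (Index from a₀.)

1196 = 14·83 + 34   →  a_0 = 14
83 = 2·34 + 15   →  a_1 = 2

2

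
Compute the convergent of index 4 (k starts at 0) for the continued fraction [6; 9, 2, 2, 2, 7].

690/113

Using pₖ = aₖpₖ₋₁ + pₖ₋₂, qₖ = aₖqₖ₋₁ + qₖ₋₂ (with p₋₁=1, p₋₂=0, q₋₁=0, q₋₂=1):
  k=0: a=6, p=6, q=1
  k=1: a=9, p=55, q=9
  k=2: a=2, p=116, q=19
  k=3: a=2, p=287, q=47
  k=4: a=2, p=690, q=113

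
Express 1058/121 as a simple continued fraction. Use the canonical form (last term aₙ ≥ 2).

[8; 1, 2, 1, 9, 3]

1058 = 8·121 + 90
121 = 1·90 + 31
90 = 2·31 + 28
31 = 1·28 + 3
28 = 9·3 + 1
3 = 3·1 + 0  (stop)
So 1058/121 = [8; 1, 2, 1, 9, 3].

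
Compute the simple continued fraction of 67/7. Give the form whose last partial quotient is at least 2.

67 = 9·7 + 4
7 = 1·4 + 3
4 = 1·3 + 1
3 = 3·1 + 0  (stop)
So 67/7 = [9; 1, 1, 3].

[9; 1, 1, 3]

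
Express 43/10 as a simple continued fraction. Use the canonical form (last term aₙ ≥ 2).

43 = 4*10 + 3
10 = 3*3 + 1
3 = 3*1 + 0  (stop)
So 43/10 = [4; 3, 3].

[4; 3, 3]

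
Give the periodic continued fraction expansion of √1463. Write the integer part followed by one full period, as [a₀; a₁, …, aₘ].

a₀ = ⌊√1463⌋ = 38.
With m₀=0, d₀=1 and mₖ₊₁ = dₖaₖ − mₖ, dₖ₊₁ = (n − mₖ₊₁²)/dₖ, aₖ₊₁ = ⌊(a₀+mₖ₊₁)/dₖ₊₁⌋:
  k=1: m=38, d=19, a=4
  k=2: m=38, d=1, a=76
d=1 and a=2a₀=76 at k=2, so the next step gives (m, d) = (38, 19) again — its k=1 value — and the period has length 2.

[38; 4, 76]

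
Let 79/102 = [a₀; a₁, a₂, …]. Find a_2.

3

79 = 0·102 + 79   →  a_0 = 0
102 = 1·79 + 23   →  a_1 = 1
79 = 3·23 + 10   →  a_2 = 3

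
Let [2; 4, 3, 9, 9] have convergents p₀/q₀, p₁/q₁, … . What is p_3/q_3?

Using pₖ = aₖpₖ₋₁ + pₖ₋₂, qₖ = aₖqₖ₋₁ + qₖ₋₂ (with p₋₁=1, p₋₂=0, q₋₁=0, q₋₂=1):
  k=0: a=2, p=2, q=1
  k=1: a=4, p=9, q=4
  k=2: a=3, p=29, q=13
  k=3: a=9, p=270, q=121

270/121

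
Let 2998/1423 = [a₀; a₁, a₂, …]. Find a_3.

1

2998 = 2·1423 + 152   →  a_0 = 2
1423 = 9·152 + 55   →  a_1 = 9
152 = 2·55 + 42   →  a_2 = 2
55 = 1·42 + 13   →  a_3 = 1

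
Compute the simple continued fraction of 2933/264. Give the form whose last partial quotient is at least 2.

[11; 9, 9, 1, 2]

2933 = 11×264 + 29
264 = 9×29 + 3
29 = 9×3 + 2
3 = 1×2 + 1
2 = 2×1 + 0  (stop)
So 2933/264 = [11; 9, 9, 1, 2].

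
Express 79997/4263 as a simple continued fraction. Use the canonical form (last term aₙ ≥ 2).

[18; 1, 3, 3, 1, 4, 17, 3]

79997 = 18×4263 + 3263
4263 = 1×3263 + 1000
3263 = 3×1000 + 263
1000 = 3×263 + 211
263 = 1×211 + 52
211 = 4×52 + 3
52 = 17×3 + 1
3 = 3×1 + 0  (stop)
So 79997/4263 = [18; 1, 3, 3, 1, 4, 17, 3].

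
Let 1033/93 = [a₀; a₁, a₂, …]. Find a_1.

9

1033 = 11·93 + 10   →  a_0 = 11
93 = 9·10 + 3   →  a_1 = 9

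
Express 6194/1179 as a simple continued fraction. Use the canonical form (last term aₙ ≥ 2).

6194 = 5·1179 + 299
1179 = 3·299 + 282
299 = 1·282 + 17
282 = 16·17 + 10
17 = 1·10 + 7
10 = 1·7 + 3
7 = 2·3 + 1
3 = 3·1 + 0  (stop)
So 6194/1179 = [5; 3, 1, 16, 1, 1, 2, 3].

[5; 3, 1, 16, 1, 1, 2, 3]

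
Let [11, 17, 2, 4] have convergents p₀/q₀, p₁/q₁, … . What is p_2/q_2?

Using pₖ = aₖpₖ₋₁ + pₖ₋₂, qₖ = aₖqₖ₋₁ + qₖ₋₂ (with p₋₁=1, p₋₂=0, q₋₁=0, q₋₂=1):
  k=0: a=11, p=11, q=1
  k=1: a=17, p=188, q=17
  k=2: a=2, p=387, q=35

387/35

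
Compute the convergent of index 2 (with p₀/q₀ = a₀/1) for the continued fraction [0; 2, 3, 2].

3/7

Using pₖ = aₖpₖ₋₁ + pₖ₋₂, qₖ = aₖqₖ₋₁ + qₖ₋₂ (with p₋₁=1, p₋₂=0, q₋₁=0, q₋₂=1):
  k=0: a=0, p=0, q=1
  k=1: a=2, p=1, q=2
  k=2: a=3, p=3, q=7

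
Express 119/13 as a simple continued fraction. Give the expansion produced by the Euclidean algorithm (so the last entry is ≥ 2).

[9; 6, 2]

119 = 9*13 + 2
13 = 6*2 + 1
2 = 2*1 + 0  (stop)
So 119/13 = [9; 6, 2].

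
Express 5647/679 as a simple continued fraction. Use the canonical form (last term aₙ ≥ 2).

5647 = 8×679 + 215
679 = 3×215 + 34
215 = 6×34 + 11
34 = 3×11 + 1
11 = 11×1 + 0  (stop)
So 5647/679 = [8; 3, 6, 3, 11].

[8; 3, 6, 3, 11]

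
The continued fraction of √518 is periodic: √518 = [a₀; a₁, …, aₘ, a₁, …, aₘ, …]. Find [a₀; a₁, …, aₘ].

a₀ = ⌊√518⌋ = 22.
With m₀=0, d₀=1 and mₖ₊₁ = dₖaₖ − mₖ, dₖ₊₁ = (n − mₖ₊₁²)/dₖ, aₖ₊₁ = ⌊(a₀+mₖ₊₁)/dₖ₊₁⌋:
  k=1: m=22, d=34, a=1
  k=2: m=12, d=11, a=3
  k=3: m=21, d=7, a=6
  k=4: m=21, d=11, a=3
  k=5: m=12, d=34, a=1
  k=6: m=22, d=1, a=44
d=1 and a=2a₀=44 at k=6, so the next step gives (m, d) = (22, 34) again — its k=1 value — and the period has length 6.

[22; 1, 3, 6, 3, 1, 44]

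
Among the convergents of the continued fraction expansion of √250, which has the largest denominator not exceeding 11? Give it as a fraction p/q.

79/5

√250 = [15; 1, 4, 3, 3, 4, 1, 30, …] (period length 7).
Convergents:
  p_0/q_0 = 15/1
  p_1/q_1 = 16/1
  p_2/q_2 = 79/5
  p_3/q_3 = 253/16
q_2 = 5 ≤ 11 < 16 = q_3, so the answer is 79/5.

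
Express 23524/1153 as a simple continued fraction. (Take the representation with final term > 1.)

23524 = 20×1153 + 464
1153 = 2×464 + 225
464 = 2×225 + 14
225 = 16×14 + 1
14 = 14×1 + 0  (stop)
So 23524/1153 = [20; 2, 2, 16, 14].

[20; 2, 2, 16, 14]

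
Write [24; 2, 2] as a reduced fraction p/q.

122/5

Fold from the inside: start with 2/1.
  2 + 1/2 = 5/2
  24 + 2/5 = 122/5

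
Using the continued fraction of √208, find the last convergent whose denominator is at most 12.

101/7

√208 = [14; 2, 2, 1, 2, 2, 28, …] (period length 6).
Convergents:
  p_0/q_0 = 14/1
  p_1/q_1 = 29/2
  p_2/q_2 = 72/5
  p_3/q_3 = 101/7
  p_4/q_4 = 274/19
q_3 = 7 ≤ 12 < 19 = q_4, so the answer is 101/7.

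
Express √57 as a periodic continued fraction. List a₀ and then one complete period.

a₀ = ⌊√57⌋ = 7.
With m₀=0, d₀=1 and mₖ₊₁ = dₖaₖ − mₖ, dₖ₊₁ = (n − mₖ₊₁²)/dₖ, aₖ₊₁ = ⌊(a₀+mₖ₊₁)/dₖ₊₁⌋:
  k=1: m=7, d=8, a=1
  k=2: m=1, d=7, a=1
  k=3: m=6, d=3, a=4
  k=4: m=6, d=7, a=1
  k=5: m=1, d=8, a=1
  k=6: m=7, d=1, a=14
d=1 and a=2a₀=14 at k=6, so the next step gives (m, d) = (7, 8) again — its k=1 value — and the period has length 6.

[7; 1, 1, 4, 1, 1, 14]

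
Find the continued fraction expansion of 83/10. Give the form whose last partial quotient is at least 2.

[8; 3, 3]

83 = 8*10 + 3
10 = 3*3 + 1
3 = 3*1 + 0  (stop)
So 83/10 = [8; 3, 3].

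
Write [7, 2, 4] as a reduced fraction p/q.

Using pₖ = aₖpₖ₋₁ + pₖ₋₂ and qₖ = aₖqₖ₋₁ + qₖ₋₂:
  k=0: a=7, p=7, q=1
  k=1: a=2, p=15, q=2
  k=2: a=4, p=67, q=9

67/9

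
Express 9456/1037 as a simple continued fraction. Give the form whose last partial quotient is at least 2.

9456 = 9·1037 + 123
1037 = 8·123 + 53
123 = 2·53 + 17
53 = 3·17 + 2
17 = 8·2 + 1
2 = 2·1 + 0  (stop)
So 9456/1037 = [9; 8, 2, 3, 8, 2].

[9; 8, 2, 3, 8, 2]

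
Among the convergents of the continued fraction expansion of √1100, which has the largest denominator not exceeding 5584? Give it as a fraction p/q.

79201/2388

√1100 = [33; 6, 66, …] (period length 2).
Convergents:
  p_0/q_0 = 33/1
  p_1/q_1 = 199/6
  p_2/q_2 = 13167/397
  p_3/q_3 = 79201/2388
  p_4/q_4 = 5240433/158005
q_3 = 2388 ≤ 5584 < 158005 = q_4, so the answer is 79201/2388.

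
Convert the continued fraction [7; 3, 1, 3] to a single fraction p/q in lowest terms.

Fold from the inside: start with 3/1.
  1 + 1/3 = 4/3
  3 + 3/4 = 15/4
  7 + 4/15 = 109/15

109/15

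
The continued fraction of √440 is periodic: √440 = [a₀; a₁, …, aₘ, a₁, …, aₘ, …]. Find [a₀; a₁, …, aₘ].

[20; 1, 40]

a₀ = ⌊√440⌋ = 20.
With m₀=0, d₀=1 and mₖ₊₁ = dₖaₖ − mₖ, dₖ₊₁ = (n − mₖ₊₁²)/dₖ, aₖ₊₁ = ⌊(a₀+mₖ₊₁)/dₖ₊₁⌋:
  k=1: m=20, d=40, a=1
  k=2: m=20, d=1, a=40
d=1 and a=2a₀=40 at k=2, so the next step gives (m, d) = (20, 40) again — its k=1 value — and the period has length 2.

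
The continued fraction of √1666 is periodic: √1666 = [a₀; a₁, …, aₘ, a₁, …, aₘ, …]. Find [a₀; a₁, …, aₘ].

a₀ = ⌊√1666⌋ = 40.
With m₀=0, d₀=1 and mₖ₊₁ = dₖaₖ − mₖ, dₖ₊₁ = (n − mₖ₊₁²)/dₖ, aₖ₊₁ = ⌊(a₀+mₖ₊₁)/dₖ₊₁⌋:
  k=1: m=40, d=66, a=1
  k=2: m=26, d=15, a=4
  k=3: m=34, d=34, a=2
  k=4: m=34, d=15, a=4
  k=5: m=26, d=66, a=1
  k=6: m=40, d=1, a=80
d=1 and a=2a₀=80 at k=6, so the next step gives (m, d) = (40, 66) again — its k=1 value — and the period has length 6.

[40; 1, 4, 2, 4, 1, 80]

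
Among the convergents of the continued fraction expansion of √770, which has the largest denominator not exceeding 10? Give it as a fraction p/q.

√770 = [27; 1, 2, 1, 54, …] (period length 4).
Convergents:
  p_0/q_0 = 27/1
  p_1/q_1 = 28/1
  p_2/q_2 = 83/3
  p_3/q_3 = 111/4
  p_4/q_4 = 6077/219
q_3 = 4 ≤ 10 < 219 = q_4, so the answer is 111/4.

111/4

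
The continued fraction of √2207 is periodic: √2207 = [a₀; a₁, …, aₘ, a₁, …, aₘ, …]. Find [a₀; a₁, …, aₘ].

[46; 1, 45, 1, 92]

a₀ = ⌊√2207⌋ = 46.
With m₀=0, d₀=1 and mₖ₊₁ = dₖaₖ − mₖ, dₖ₊₁ = (n − mₖ₊₁²)/dₖ, aₖ₊₁ = ⌊(a₀+mₖ₊₁)/dₖ₊₁⌋:
  k=1: m=46, d=91, a=1
  k=2: m=45, d=2, a=45
  k=3: m=45, d=91, a=1
  k=4: m=46, d=1, a=92
d=1 and a=2a₀=92 at k=4, so the next step gives (m, d) = (46, 91) again — its k=1 value — and the period has length 4.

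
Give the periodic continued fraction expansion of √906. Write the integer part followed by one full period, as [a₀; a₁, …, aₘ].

[30; 10, 60]

a₀ = ⌊√906⌋ = 30.
With m₀=0, d₀=1 and mₖ₊₁ = dₖaₖ − mₖ, dₖ₊₁ = (n − mₖ₊₁²)/dₖ, aₖ₊₁ = ⌊(a₀+mₖ₊₁)/dₖ₊₁⌋:
  k=1: m=30, d=6, a=10
  k=2: m=30, d=1, a=60
d=1 and a=2a₀=60 at k=2, so the next step gives (m, d) = (30, 6) again — its k=1 value — and the period has length 2.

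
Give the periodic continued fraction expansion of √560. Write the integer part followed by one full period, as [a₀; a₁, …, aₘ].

[23; 1, 1, 1, 46]

a₀ = ⌊√560⌋ = 23.
With m₀=0, d₀=1 and mₖ₊₁ = dₖaₖ − mₖ, dₖ₊₁ = (n − mₖ₊₁²)/dₖ, aₖ₊₁ = ⌊(a₀+mₖ₊₁)/dₖ₊₁⌋:
  k=1: m=23, d=31, a=1
  k=2: m=8, d=16, a=1
  k=3: m=8, d=31, a=1
  k=4: m=23, d=1, a=46
d=1 and a=2a₀=46 at k=4, so the next step gives (m, d) = (23, 31) again — its k=1 value — and the period has length 4.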